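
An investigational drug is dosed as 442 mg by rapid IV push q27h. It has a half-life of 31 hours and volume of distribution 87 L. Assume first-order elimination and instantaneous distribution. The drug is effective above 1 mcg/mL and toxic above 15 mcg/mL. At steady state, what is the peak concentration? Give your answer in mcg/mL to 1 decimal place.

τ/t½ = 27/31 ≈ 0.87097, so fraction remaining f = (1/2)^(27/31) ≈ 0.5468.
At steady state, accumulation factor R = 1/(1 − e^(−kτ)) ≈ 2.2065.
Single-dose peak C₀ = D/Vd = 442/87 ≈ 5.080 mcg/mL.
Cmax,ss = C₀/(1 − f) ≈ 5.080/0.4532 ≈ 11.209 mcg/mL.
Peak 11.2 mcg/mL vs MTC 15 mcg/mL: below toxic threshold.

11.2 mcg/mL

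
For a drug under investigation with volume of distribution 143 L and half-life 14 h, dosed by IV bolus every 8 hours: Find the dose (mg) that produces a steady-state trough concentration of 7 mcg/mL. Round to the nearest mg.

486 mg

τ/t½ = 8/14 ≈ 0.57143, so f = (1/2)^(8/14) ≈ 0.672950.
Cmin,ss = (D/Vd)·f/(1−f), so D = Cmin,ss·Vd·(1−f)/f.
D = 7 × 143 × (1−f)/f ≈ 7 × 143 × 0.48599 ≈ 486.48 mg.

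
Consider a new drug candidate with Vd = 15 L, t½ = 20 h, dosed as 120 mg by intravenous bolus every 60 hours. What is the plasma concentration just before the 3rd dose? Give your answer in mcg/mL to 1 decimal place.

1.1 mcg/mL

f = (1/2)^(τ/t½) = (1/2)^(60/20) ≈ 0.1250.
C₀ = D/Vd = 120/15 ≈ 8.000 mcg/mL.
Before the 3rd dose, 2 doses have been given. Superposition: Cmin = C₀·(f + f²).
≈ 8.000 × (0.1250 + 0.0156) ≈ 8.000 × 0.1406 ≈ 1.125 mcg/mL.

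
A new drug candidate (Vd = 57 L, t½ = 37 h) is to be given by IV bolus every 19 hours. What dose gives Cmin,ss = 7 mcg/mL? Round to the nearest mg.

τ/t½ = 19/37 ≈ 0.51351, so f = (1/2)^(19/37) ≈ 0.700514.
Cmin,ss = (D/Vd)·f/(1−f), so D = Cmin,ss·Vd·(1−f)/f.
D = 7 × 57 × (1−f)/f ≈ 7 × 57 × 0.42752 ≈ 170.58 mg.

171 mg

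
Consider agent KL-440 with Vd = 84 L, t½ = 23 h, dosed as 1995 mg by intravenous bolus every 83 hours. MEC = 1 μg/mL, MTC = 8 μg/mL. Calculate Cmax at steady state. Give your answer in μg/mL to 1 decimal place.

Over one 83-h interval, 83/23 ≈ 3.6087 half-lives elapse, leaving f ≈ 0.0820 of each dose.
At steady state, accumulation factor R = 1/(1 − e^(−kτ)) ≈ 1.0893.
Single-dose peak C₀ = D/Vd = 1995/84 ≈ 23.750 μg/mL.
Cmax,ss = C₀/(1 − f) ≈ 23.750/0.9180 ≈ 25.871 μg/mL.
Peak 25.9 μg/mL vs MTC 8 μg/mL: exceeds toxic threshold.

25.9 μg/mL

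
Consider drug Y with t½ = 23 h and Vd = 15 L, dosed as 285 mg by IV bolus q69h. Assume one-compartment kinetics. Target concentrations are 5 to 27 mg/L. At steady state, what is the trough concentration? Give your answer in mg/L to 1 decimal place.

τ = 69 h = 3 half-lives, so f = (1/2)^3 = 0.125.
Accumulation ratio R = 1/(1 − f) = 1/0.875 = 8/7.
Single-dose peak C₀ = D/Vd = 285/15 = 19 mg/L.
Steady-state peak Cmax,ss = C₀·R = 19 × 8/7 ≈ 21.714 mg/L.
Steady-state trough Cmin,ss = Cmax,ss·f ≈ 21.714 × 0.125 ≈ 2.714 mg/L.
Trough 2.7 mg/L vs MEC 5 mg/L: subtherapeutic.

2.7 mg/L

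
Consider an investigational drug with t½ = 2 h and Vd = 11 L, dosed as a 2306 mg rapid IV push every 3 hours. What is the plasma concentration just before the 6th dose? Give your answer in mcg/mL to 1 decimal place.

f = (1/2)^(τ/t½) = (1/2)^(3/2) ≈ 0.3536.
C₀ = D/Vd = 2306/11 ≈ 209.636 mcg/mL.
Before the 6th dose, 5 doses have been given. Superposition: Cmin = C₀·(f + f² + … + f^5).
≈ 209.636 × (0.3536 + 0.1250 + 0.0442 + 0.0156 + 0.0055) ≈ 209.636 × 0.5439 ≈ 114.021 mcg/mL.

114.0 mcg/mL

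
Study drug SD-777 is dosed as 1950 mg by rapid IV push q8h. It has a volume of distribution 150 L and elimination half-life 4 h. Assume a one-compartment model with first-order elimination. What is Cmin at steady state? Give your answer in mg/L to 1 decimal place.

τ = 8 h = 2 half-lives, so f = (1/2)^2 = 0.25.
At steady state, R = 1/(1 − 0.25) = 4/3.
Single-dose peak C₀ = D/Vd = 1950/150 = 13 mg/L.
Steady-state peak Cmax,ss = C₀·R = 13 × 4/3 ≈ 17.333 mg/L.
Steady-state trough Cmin,ss = Cmax,ss·f ≈ 17.333 × 0.25 ≈ 4.333 mg/L.

4.3 mg/L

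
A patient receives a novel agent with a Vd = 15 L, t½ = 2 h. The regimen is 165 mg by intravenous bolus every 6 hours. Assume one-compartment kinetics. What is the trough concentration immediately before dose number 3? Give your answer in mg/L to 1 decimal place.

1.5 mg/L

f = (1/2)^(τ/t½) = (1/2)^(6/2) ≈ 0.1250.
C₀ = D/Vd = 165/15 ≈ 11.000 mg/L.
Before the 3rd dose, 2 doses have been given. Superposition: Cmin = C₀·(f + f²).
≈ 11.000 × (0.1250 + 0.0156) ≈ 11.000 × 0.1406 ≈ 1.547 mg/L.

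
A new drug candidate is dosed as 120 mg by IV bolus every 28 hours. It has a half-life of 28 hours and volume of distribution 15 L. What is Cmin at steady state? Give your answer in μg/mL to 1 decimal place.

τ = 28 h = 1 half-life, so f = (1/2)^1 = 0.5.
Accumulation ratio R = 1/(1 − f) = 1/0.5 = 2/1.
Single-dose peak C₀ = D/Vd = 120/15 = 8 μg/mL.
Steady-state peak Cmax,ss = C₀·R = 8 × 2/1 ≈ 16.000 μg/mL.
Steady-state trough Cmin,ss = Cmax,ss·f ≈ 16.000 × 0.5 ≈ 8.000 μg/mL.

8.0 μg/mL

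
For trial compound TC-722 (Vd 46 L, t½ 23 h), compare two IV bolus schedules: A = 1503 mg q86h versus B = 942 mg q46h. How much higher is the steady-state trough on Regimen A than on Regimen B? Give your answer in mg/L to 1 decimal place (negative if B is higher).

Regimen A: f = (1/2)^(86/23) ≈ 0.0749; Cmin,ss = (1503/46)·f/(1−f) ≈ 2.645 mg/L.
Regimen B: f = (1/2)^(46/23) ≈ 0.2500; Cmin,ss = (942/46)·f/(1−f) ≈ 6.826 mg/L.
Difference ≈ 2.645 − 6.826 ≈ -4.181 mg/L.

-4.2 mg/L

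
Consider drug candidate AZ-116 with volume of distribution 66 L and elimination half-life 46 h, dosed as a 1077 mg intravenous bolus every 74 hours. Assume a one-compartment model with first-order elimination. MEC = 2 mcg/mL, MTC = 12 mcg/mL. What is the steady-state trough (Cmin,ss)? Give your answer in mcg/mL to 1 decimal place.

Over one 74-h interval, 74/46 ≈ 1.6087 half-lives elapse, leaving f ≈ 0.3279 of each dose.
Single-dose peak C₀ = D/Vd = 1077/66 ≈ 16.318 mcg/mL.
Steady-state trough Cmin,ss = C₀·f/(1−f) ≈ 16.318 × 0.3279/0.6721 ≈ 7.961 mcg/mL.
Trough 8.0 mcg/mL vs MEC 2 mcg/mL: adequate.

8.0 mcg/mL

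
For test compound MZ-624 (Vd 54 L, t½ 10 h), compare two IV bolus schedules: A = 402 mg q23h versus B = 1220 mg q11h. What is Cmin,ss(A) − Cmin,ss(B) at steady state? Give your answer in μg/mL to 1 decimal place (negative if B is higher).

Regimen A: f = (1/2)^(23/10) ≈ 0.2031; Cmin,ss = (402/54)·f/(1−f) ≈ 1.897 μg/mL.
Regimen B: f = (1/2)^(11/10) ≈ 0.4665; Cmin,ss = (1220/54)·f/(1−f) ≈ 19.755 μg/mL.
Difference ≈ 1.897 − 19.755 ≈ -17.858 μg/mL.

-17.9 μg/mL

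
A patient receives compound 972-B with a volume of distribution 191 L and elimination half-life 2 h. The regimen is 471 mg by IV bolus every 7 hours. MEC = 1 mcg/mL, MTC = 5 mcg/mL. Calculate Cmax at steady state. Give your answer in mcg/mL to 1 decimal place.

2.7 mcg/mL

k = ln2/t½ = ln2/2 ≈ 0.346574 h⁻¹; fraction remaining f = e^(−kτ) = e^(−0.346574×7) ≈ 0.0884.
At steady state, accumulation factor R = 1/(1 − e^(−kτ)) ≈ 1.0970.
Each bolus raises the concentration by D/Vd = 471/191 ≈ 2.466 mcg/mL.
Cmax,ss = C₀/(1 − f) ≈ 2.466/0.9116 ≈ 2.705 mcg/mL.
Peak 2.7 mcg/mL vs MTC 5 mcg/mL: below toxic threshold.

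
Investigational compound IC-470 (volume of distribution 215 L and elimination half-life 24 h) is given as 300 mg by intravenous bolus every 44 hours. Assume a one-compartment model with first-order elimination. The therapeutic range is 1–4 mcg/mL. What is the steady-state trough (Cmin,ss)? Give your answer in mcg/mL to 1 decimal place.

0.5 mcg/mL

k = ln2/t½ = ln2/24 ≈ 0.028881 h⁻¹; fraction remaining f = e^(−kτ) = e^(−0.028881×44) ≈ 0.2806.
At steady state, accumulation factor R = 1/(1 − e^(−kτ)) ≈ 1.3900.
Single-dose peak C₀ = D/Vd = 300/215 ≈ 1.395 mcg/mL.
Cmax,ss = C₀/(1 − f) ≈ 1.395/0.7194 ≈ 1.939 mcg/mL.
One interval later, Cmin,ss = Cmax,ss·e^(−kτ) ≈ 1.939 × 0.2806 ≈ 0.544 mcg/mL.
Trough 0.5 mcg/mL vs MEC 1 mcg/mL: subtherapeutic.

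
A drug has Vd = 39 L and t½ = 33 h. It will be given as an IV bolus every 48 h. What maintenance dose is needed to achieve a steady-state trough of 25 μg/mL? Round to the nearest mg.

1697 mg

τ/t½ = 48/33 ≈ 1.4545, so f = (1/2)^(48/33) ≈ 0.364870.
Cmin,ss = (D/Vd)·f/(1−f), so D = Cmin,ss·Vd·(1−f)/f.
D = 25 × 39 × (1−f)/f ≈ 25 × 39 × 1.74070 ≈ 1697.18 mg.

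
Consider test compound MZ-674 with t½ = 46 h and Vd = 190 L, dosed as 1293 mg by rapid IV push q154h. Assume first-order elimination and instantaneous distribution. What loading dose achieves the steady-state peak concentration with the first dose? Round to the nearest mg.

f = (1/2)^(154/46) ≈ 0.098221; accumulation ratio R = 1/(1−f) ≈ 1.10892.
Loading dose to hit Cmax,ss on first dose: D_load = D_maint·R ≈ 1293 × 1.10892 ≈ 1433.83 mg.

1434 mg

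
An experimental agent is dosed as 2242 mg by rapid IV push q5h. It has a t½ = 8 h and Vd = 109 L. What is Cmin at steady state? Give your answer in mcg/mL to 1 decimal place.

37.9 mcg/mL

Over one 5-h interval, 5/8 ≈ 0.625 half-lives elapse, leaving f ≈ 0.6484 of each dose.
Each bolus raises the concentration by D/Vd = 2242/109 ≈ 20.569 mcg/mL.
Steady-state trough Cmin,ss = C₀·f/(1−f) ≈ 20.569 × 0.6484/0.3516 ≈ 37.932 mcg/mL.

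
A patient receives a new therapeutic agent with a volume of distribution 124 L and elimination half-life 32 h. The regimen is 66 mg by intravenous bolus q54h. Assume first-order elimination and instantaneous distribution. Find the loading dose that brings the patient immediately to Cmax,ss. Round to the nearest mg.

f = (1/2)^(54/32) ≈ 0.310464; accumulation ratio R = 1/(1−f) ≈ 1.45025.
Loading dose to hit Cmax,ss on first dose: D_load = D_maint·R ≈ 66 × 1.45025 ≈ 95.72 mg.

96 mg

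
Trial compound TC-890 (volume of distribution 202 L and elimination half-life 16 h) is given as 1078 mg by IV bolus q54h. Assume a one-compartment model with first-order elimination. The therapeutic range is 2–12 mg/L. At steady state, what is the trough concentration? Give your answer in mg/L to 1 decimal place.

0.6 mg/L

τ/t½ = 54/16 ≈ 3.375, so fraction remaining f = (1/2)^(54/16) ≈ 0.0964.
Accumulation ratio R = 1/(1 − f) ≈ 1/0.9036 ≈ 1.1067.
Each bolus raises the concentration by D/Vd = 1078/202 ≈ 5.337 mg/L.
Cmax,ss = C₀/(1 − f) ≈ 5.337/0.9036 ≈ 5.906 mg/L.
One interval later, Cmin,ss = Cmax,ss·e^(−kτ) ≈ 5.906 × 0.0964 ≈ 0.569 mg/L.
Trough 0.6 mg/L vs MEC 2 mg/L: subtherapeutic.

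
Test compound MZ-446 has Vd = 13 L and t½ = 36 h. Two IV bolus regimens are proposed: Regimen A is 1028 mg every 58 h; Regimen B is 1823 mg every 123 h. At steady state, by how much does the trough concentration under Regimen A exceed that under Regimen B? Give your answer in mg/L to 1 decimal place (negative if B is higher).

24.0 mg/L

Regimen A: f = (1/2)^(58/36) ≈ 0.3273; Cmin,ss = (1028/13)·f/(1−f) ≈ 38.475 mg/L.
Regimen B: f = (1/2)^(123/36) ≈ 0.0936; Cmin,ss = (1823/13)·f/(1−f) ≈ 14.481 mg/L.
Difference ≈ 38.475 − 14.481 ≈ 23.994 mg/L.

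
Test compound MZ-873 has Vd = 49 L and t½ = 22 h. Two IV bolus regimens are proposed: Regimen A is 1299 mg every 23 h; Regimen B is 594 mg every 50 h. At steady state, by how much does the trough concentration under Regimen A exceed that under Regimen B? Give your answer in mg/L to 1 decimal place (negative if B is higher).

21.8 mg/L

Regimen A: f = (1/2)^(23/22) ≈ 0.4845; Cmin,ss = (1299/49)·f/(1−f) ≈ 24.916 mg/L.
Regimen B: f = (1/2)^(50/22) ≈ 0.2069; Cmin,ss = (594/49)·f/(1−f) ≈ 3.162 mg/L.
Difference ≈ 24.916 − 3.162 ≈ 21.754 mg/L.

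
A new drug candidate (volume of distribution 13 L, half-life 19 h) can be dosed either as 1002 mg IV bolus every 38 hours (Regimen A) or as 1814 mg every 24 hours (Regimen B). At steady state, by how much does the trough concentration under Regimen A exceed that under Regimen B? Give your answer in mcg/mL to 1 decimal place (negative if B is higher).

Regimen A: f = (1/2)^(38/19) ≈ 0.2500; Cmin,ss = (1002/13)·f/(1−f) ≈ 25.692 mcg/mL.
Regimen B: f = (1/2)^(24/19) ≈ 0.4166; Cmin,ss = (1814/13)·f/(1−f) ≈ 99.643 mcg/mL.
Difference ≈ 25.692 − 99.643 ≈ -73.951 mcg/mL.

-74.0 mcg/mL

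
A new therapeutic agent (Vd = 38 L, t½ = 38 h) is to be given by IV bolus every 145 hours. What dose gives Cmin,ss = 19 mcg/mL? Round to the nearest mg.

τ/t½ = 145/38 ≈ 3.8158, so f = (1/2)^(145/38) ≈ 0.071012.
Cmin,ss = (D/Vd)·f/(1−f), so D = Cmin,ss·Vd·(1−f)/f.
D = 19 × 38 × (1−f)/f ≈ 19 × 38 × 13.08213 ≈ 9445.30 mg.

9445 mg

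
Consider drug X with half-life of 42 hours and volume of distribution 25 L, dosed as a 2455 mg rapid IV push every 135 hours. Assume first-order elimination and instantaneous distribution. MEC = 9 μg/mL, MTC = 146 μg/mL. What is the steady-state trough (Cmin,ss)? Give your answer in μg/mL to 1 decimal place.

Over one 135-h interval, 135/42 ≈ 3.2143 half-lives elapse, leaving f ≈ 0.1077 of each dose.
At steady state, accumulation factor R = 1/(1 − e^(−kτ)) ≈ 1.1207.
Each bolus raises the concentration by D/Vd = 2455/25 ≈ 98.200 μg/mL.
Cmax,ss = C₀/(1 − f) ≈ 98.200/0.8923 ≈ 110.053 μg/mL.
One interval later, Cmin,ss = Cmax,ss·e^(−kτ) ≈ 110.053 × 0.1077 ≈ 11.853 μg/mL.
Trough 11.9 μg/mL vs MEC 9 μg/mL: adequate.

11.9 μg/mL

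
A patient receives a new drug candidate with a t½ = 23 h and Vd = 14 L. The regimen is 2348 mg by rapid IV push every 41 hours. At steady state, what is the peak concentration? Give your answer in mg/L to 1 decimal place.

τ/t½ = 41/23 ≈ 1.7826, so fraction remaining f = (1/2)^(41/23) ≈ 0.2907.
Accumulation ratio R = 1/(1 − f) ≈ 1/0.7093 ≈ 1.4098.
Single-dose peak C₀ = D/Vd = 2348/14 ≈ 167.714 mg/L.
Steady-state peak Cmax,ss = C₀·R ≈ 167.714 × 1.4098 ≈ 236.443 mg/L.

236.4 mg/L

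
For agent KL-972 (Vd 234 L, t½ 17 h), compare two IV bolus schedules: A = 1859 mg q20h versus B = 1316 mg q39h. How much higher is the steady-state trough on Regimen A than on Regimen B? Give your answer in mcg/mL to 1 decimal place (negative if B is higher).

4.9 mcg/mL

Regimen A: f = (1/2)^(20/17) ≈ 0.4424; Cmin,ss = (1859/234)·f/(1−f) ≈ 6.303 mcg/mL.
Regimen B: f = (1/2)^(39/17) ≈ 0.2039; Cmin,ss = (1316/234)·f/(1−f) ≈ 1.440 mcg/mL.
Difference ≈ 6.303 − 1.440 ≈ 4.863 mcg/mL.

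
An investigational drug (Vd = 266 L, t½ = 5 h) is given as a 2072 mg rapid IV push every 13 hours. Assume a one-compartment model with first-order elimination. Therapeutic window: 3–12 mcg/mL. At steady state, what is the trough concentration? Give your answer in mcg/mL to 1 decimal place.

1.5 mcg/mL

τ/t½ = 13/5 ≈ 2.6, so fraction remaining f = (1/2)^(13/5) ≈ 0.1649.
At steady state, accumulation factor R = 1/(1 − e^(−kτ)) ≈ 1.1975.
Single-dose peak C₀ = D/Vd = 2072/266 ≈ 7.789 mcg/mL.
Cmax,ss = C₀/(1 − f) ≈ 7.789/0.8351 ≈ 9.327 mcg/mL.
Steady-state trough Cmin,ss = Cmax,ss·f ≈ 9.327 × 0.1649 ≈ 1.538 mcg/mL.
Trough 1.5 mcg/mL vs MEC 3 mcg/mL: subtherapeutic.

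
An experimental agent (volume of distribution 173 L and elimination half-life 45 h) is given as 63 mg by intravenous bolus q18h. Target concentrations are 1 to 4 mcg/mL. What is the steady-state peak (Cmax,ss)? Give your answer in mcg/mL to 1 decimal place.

k = ln2/t½ = ln2/45 ≈ 0.015403 h⁻¹; fraction remaining f = e^(−kτ) = e^(−0.015403×18) ≈ 0.7579.
At steady state, accumulation factor R = 1/(1 − e^(−kτ)) ≈ 4.1305.
Each bolus raises the concentration by D/Vd = 63/173 ≈ 0.364 mcg/mL.
Cmax,ss = C₀/(1 − f) ≈ 0.364/0.2421 ≈ 1.504 mcg/mL.
Peak 1.5 mcg/mL vs MTC 4 mcg/mL: below toxic threshold.

1.5 mcg/mL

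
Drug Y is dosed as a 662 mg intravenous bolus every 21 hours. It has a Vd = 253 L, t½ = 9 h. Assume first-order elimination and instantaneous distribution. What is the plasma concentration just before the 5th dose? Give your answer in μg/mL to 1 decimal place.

0.6 μg/mL

f = (1/2)^(τ/t½) = (1/2)^(21/9) ≈ 0.1984.
C₀ = D/Vd = 662/253 ≈ 2.617 μg/mL.
Before the 5th dose, 4 doses have been given. Superposition: Cmin = C₀·(f + f² + … + f^4).
≈ 2.617 × (0.1984 + 0.0394 + 0.0078 + 0.0015) ≈ 2.617 × 0.2471 ≈ 0.647 μg/mL.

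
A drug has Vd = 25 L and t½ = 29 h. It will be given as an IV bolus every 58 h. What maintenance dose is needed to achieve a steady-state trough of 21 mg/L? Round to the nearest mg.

τ/t½ = 58/29 ≈ 2, so f = (1/2)^(58/29) ≈ 0.250000.
Cmin,ss = (D/Vd)·f/(1−f), so D = Cmin,ss·Vd·(1−f)/f.
D = 21 × 25 × (1−f)/f ≈ 21 × 25 × 3.00000 ≈ 1575.00 mg.

1575 mg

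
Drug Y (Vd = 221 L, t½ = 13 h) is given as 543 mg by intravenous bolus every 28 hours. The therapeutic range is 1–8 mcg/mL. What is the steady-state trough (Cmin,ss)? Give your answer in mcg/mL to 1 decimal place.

k = ln2/t½ = ln2/13 ≈ 0.053319 h⁻¹; fraction remaining f = e^(−kτ) = e^(−0.053319×28) ≈ 0.2247.
Each bolus raises the concentration by D/Vd = 543/221 ≈ 2.457 mcg/mL.
Steady-state trough Cmin,ss = C₀·f/(1−f) ≈ 2.457 × 0.2247/0.7753 ≈ 0.712 mcg/mL.
Trough 0.7 mcg/mL vs MEC 1 mcg/mL: subtherapeutic.

0.7 mcg/mL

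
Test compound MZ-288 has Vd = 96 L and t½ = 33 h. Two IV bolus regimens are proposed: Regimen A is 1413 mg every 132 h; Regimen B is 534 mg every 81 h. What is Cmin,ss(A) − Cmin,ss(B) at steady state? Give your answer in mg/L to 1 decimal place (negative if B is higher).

-0.3 mg/L

Regimen A: f = (1/2)^(132/33) ≈ 0.0625; Cmin,ss = (1413/96)·f/(1−f) ≈ 0.981 mg/L.
Regimen B: f = (1/2)^(81/33) ≈ 0.1824; Cmin,ss = (534/96)·f/(1−f) ≈ 1.241 mg/L.
Difference ≈ 0.981 − 1.241 ≈ -0.260 mg/L.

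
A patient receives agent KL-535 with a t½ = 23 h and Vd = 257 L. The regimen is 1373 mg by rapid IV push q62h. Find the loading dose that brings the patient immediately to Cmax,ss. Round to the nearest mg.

1624 mg

f = (1/2)^(62/23) ≈ 0.154358; accumulation ratio R = 1/(1−f) ≈ 1.18253.
Loading dose to hit Cmax,ss on first dose: D_load = D_maint·R ≈ 1373 × 1.18253 ≈ 1623.61 mg.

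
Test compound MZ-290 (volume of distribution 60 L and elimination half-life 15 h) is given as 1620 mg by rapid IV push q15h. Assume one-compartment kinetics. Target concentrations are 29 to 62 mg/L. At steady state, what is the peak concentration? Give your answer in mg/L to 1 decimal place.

54.0 mg/L

The dosing interval is 1 half-life, so f = 2^(−1) = 0.5.
At steady state, R = 1/(1 − 0.5) = 2/1.
Single-dose peak C₀ = D/Vd = 1620/60 = 27 mg/L.
Steady-state peak Cmax,ss = C₀·R = 27 × 2/1 ≈ 54.000 mg/L.
Peak 54.0 mg/L vs MTC 62 mg/L: below toxic threshold.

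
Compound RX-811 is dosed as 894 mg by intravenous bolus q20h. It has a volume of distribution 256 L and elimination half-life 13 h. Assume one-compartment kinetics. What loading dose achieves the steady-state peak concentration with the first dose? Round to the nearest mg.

f = (1/2)^(20/13) ≈ 0.344252; accumulation ratio R = 1/(1−f) ≈ 1.52498.
Loading dose to hit Cmax,ss on first dose: D_load = D_maint·R ≈ 894 × 1.52498 ≈ 1363.33 mg.

1363 mg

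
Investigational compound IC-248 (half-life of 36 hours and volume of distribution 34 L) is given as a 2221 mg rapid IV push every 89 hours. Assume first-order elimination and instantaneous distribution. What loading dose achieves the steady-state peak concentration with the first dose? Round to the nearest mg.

2709 mg

f = (1/2)^(89/36) ≈ 0.180213; accumulation ratio R = 1/(1−f) ≈ 1.21983.
Loading dose to hit Cmax,ss on first dose: D_load = D_maint·R ≈ 2221 × 1.21983 ≈ 2709.24 mg.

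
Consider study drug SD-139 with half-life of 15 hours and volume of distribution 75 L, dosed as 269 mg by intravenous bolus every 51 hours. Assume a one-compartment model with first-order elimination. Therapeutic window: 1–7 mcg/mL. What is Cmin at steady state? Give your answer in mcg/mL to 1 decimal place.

Over one 51-h interval, 51/15 ≈ 3.4 half-lives elapse, leaving f ≈ 0.0947 of each dose.
At steady state, accumulation factor R = 1/(1 − e^(−kτ)) ≈ 1.1046.
Single-dose peak C₀ = D/Vd = 269/75 ≈ 3.587 mcg/mL.
Steady-state peak Cmax,ss = C₀·R ≈ 3.587 × 1.1046 ≈ 3.962 mcg/mL.
One interval later, Cmin,ss = Cmax,ss·e^(−kτ) ≈ 3.962 × 0.0947 ≈ 0.375 mcg/mL.
Trough 0.4 mcg/mL vs MEC 1 mcg/mL: subtherapeutic.

0.4 mcg/mL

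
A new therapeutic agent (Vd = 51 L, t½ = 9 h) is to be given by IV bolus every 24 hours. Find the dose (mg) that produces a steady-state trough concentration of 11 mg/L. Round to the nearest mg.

3001 mg

τ/t½ = 24/9 ≈ 2.6667, so f = (1/2)^(24/9) ≈ 0.157490.
Cmin,ss = (D/Vd)·f/(1−f), so D = Cmin,ss·Vd·(1−f)/f.
D = 11 × 51 × (1−f)/f ≈ 11 × 51 × 5.34961 ≈ 3001.13 mg.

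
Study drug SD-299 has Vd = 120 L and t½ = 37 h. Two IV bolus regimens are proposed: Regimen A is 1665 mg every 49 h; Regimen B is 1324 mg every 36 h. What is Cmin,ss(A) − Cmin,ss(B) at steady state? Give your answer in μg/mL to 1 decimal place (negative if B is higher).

-2.2 μg/mL

Regimen A: f = (1/2)^(49/37) ≈ 0.3993; Cmin,ss = (1665/120)·f/(1−f) ≈ 9.223 μg/mL.
Regimen B: f = (1/2)^(36/37) ≈ 0.5095; Cmin,ss = (1324/120)·f/(1−f) ≈ 11.461 μg/mL.
Difference ≈ 9.223 − 11.461 ≈ -2.238 μg/mL.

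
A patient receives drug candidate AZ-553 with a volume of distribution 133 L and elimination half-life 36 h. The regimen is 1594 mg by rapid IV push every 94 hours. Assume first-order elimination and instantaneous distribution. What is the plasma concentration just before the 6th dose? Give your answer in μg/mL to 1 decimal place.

f = (1/2)^(τ/t½) = (1/2)^(94/36) ≈ 0.1637.
C₀ = D/Vd = 1594/133 ≈ 11.985 μg/mL.
Before the 6th dose, 5 doses have been given. Superposition: Cmin = C₀·(f + f² + … + f^5).
≈ 11.985 × (0.1637 + 0.0268 + 0.0044 + 0.0007 + 0.0001) ≈ 11.985 × 0.1957 ≈ 2.345 μg/mL.

2.3 μg/mL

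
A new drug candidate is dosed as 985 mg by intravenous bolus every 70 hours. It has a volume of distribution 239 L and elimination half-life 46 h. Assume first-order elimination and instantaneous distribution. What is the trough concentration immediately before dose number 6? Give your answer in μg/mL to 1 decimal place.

f = (1/2)^(τ/t½) = (1/2)^(70/46) ≈ 0.3483.
C₀ = D/Vd = 985/239 ≈ 4.121 μg/mL.
Before the 6th dose, 5 doses have been given. Superposition: Cmin = C₀·(f + f² + … + f^5).
≈ 4.121 × (0.3483 + 0.1213 + 0.0423 + 0.0147 + 0.0051) ≈ 4.121 × 0.5317 ≈ 2.191 μg/mL.

2.2 μg/mL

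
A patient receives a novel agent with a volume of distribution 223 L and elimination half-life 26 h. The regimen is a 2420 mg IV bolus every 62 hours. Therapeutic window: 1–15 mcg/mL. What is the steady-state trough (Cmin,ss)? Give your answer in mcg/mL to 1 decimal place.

k = ln2/t½ = ln2/26 ≈ 0.026660 h⁻¹; fraction remaining f = e^(−kτ) = e^(−0.026660×62) ≈ 0.1915.
Single-dose peak C₀ = D/Vd = 2420/223 ≈ 10.852 mcg/mL.
Steady-state trough Cmin,ss = C₀·f/(1−f) ≈ 10.852 × 0.1915/0.8085 ≈ 2.570 mcg/mL.
Trough 2.6 mcg/mL vs MEC 1 mcg/mL: adequate.

2.6 mcg/mL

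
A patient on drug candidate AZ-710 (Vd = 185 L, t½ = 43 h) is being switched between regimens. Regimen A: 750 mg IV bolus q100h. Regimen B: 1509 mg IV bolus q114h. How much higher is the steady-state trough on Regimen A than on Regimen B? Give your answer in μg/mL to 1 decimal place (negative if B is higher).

Regimen A: f = (1/2)^(100/43) ≈ 0.1995; Cmin,ss = (750/185)·f/(1−f) ≈ 1.010 μg/mL.
Regimen B: f = (1/2)^(114/43) ≈ 0.1592; Cmin,ss = (1509/185)·f/(1−f) ≈ 1.544 μg/mL.
Difference ≈ 1.010 − 1.544 ≈ -0.534 μg/mL.

-0.5 μg/mL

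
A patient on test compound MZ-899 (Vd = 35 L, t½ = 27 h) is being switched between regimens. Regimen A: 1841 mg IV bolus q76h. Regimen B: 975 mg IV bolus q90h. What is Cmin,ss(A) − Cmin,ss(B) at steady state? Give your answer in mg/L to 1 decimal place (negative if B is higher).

Regimen A: f = (1/2)^(76/27) ≈ 0.1421; Cmin,ss = (1841/35)·f/(1−f) ≈ 8.713 mg/L.
Regimen B: f = (1/2)^(90/27) ≈ 0.0992; Cmin,ss = (975/35)·f/(1−f) ≈ 3.068 mg/L.
Difference ≈ 8.713 − 3.068 ≈ 5.645 mg/L.

5.6 mg/L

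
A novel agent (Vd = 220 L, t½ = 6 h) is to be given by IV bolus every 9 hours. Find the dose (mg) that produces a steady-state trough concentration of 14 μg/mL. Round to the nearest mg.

τ/t½ = 9/6 ≈ 1.5, so f = (1/2)^(9/6) ≈ 0.353553.
Cmin,ss = (D/Vd)·f/(1−f), so D = Cmin,ss·Vd·(1−f)/f.
D = 14 × 220 × (1−f)/f ≈ 14 × 220 × 1.82843 ≈ 5631.56 mg.

5632 mg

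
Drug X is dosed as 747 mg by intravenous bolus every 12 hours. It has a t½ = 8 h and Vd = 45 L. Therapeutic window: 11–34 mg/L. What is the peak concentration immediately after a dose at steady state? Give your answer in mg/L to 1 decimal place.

Over one 12-h interval, 12/8 ≈ 1.5 half-lives elapse, leaving f ≈ 0.3536 of each dose.
Accumulation ratio R = 1/(1 − f) ≈ 1/0.6464 ≈ 1.5470.
Single-dose peak C₀ = D/Vd = 747/45 ≈ 16.600 mg/L.
Cmax,ss = C₀/(1 − f) ≈ 16.600/0.6464 ≈ 25.681 mg/L.
Peak 25.7 mg/L vs MTC 34 mg/L: below toxic threshold.

25.7 mg/L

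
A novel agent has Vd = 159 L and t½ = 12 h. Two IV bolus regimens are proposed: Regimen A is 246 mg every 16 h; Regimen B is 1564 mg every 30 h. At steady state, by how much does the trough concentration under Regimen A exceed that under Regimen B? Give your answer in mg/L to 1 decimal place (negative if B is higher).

Regimen A: f = (1/2)^(16/12) ≈ 0.3969; Cmin,ss = (246/159)·f/(1−f) ≈ 1.018 mg/L.
Regimen B: f = (1/2)^(30/12) ≈ 0.1768; Cmin,ss = (1564/159)·f/(1−f) ≈ 2.113 mg/L.
Difference ≈ 1.018 − 2.113 ≈ -1.095 mg/L.

-1.1 mg/L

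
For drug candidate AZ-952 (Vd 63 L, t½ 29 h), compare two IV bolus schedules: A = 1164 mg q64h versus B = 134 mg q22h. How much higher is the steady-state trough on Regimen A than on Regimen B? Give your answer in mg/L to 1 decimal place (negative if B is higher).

Regimen A: f = (1/2)^(64/29) ≈ 0.2166; Cmin,ss = (1164/63)·f/(1−f) ≈ 5.108 mg/L.
Regimen B: f = (1/2)^(22/29) ≈ 0.5911; Cmin,ss = (134/63)·f/(1−f) ≈ 3.075 mg/L.
Difference ≈ 5.108 − 3.075 ≈ 2.033 mg/L.

2.0 mg/L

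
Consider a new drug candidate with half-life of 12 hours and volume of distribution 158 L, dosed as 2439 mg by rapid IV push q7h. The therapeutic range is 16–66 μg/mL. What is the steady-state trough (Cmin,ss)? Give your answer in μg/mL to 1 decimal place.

k = ln2/t½ = ln2/12 ≈ 0.057762 h⁻¹; fraction remaining f = e^(−kτ) = e^(−0.057762×7) ≈ 0.6674.
Accumulation ratio R = 1/(1 − f) ≈ 1/0.3326 ≈ 3.0066.
Single-dose peak C₀ = D/Vd = 2439/158 ≈ 15.437 μg/mL.
Steady-state peak Cmax,ss = C₀·R ≈ 15.437 × 3.0066 ≈ 46.413 μg/mL.
One interval later, Cmin,ss = Cmax,ss·e^(−kτ) ≈ 46.413 × 0.6674 ≈ 30.976 μg/mL.
Trough 31.0 μg/mL vs MEC 16 μg/mL: adequate.

31.0 μg/mL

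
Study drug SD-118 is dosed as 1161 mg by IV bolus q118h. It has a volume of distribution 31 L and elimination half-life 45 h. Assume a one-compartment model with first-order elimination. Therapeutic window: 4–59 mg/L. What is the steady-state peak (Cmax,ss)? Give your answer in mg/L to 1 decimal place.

k = ln2/t½ = ln2/45 ≈ 0.015403 h⁻¹; fraction remaining f = e^(−kτ) = e^(−0.015403×118) ≈ 0.1624.
Accumulation ratio R = 1/(1 − f) ≈ 1/0.8376 ≈ 1.1939.
Each bolus raises the concentration by D/Vd = 1161/31 ≈ 37.452 mg/L.
Cmax,ss = C₀/(1 − f) ≈ 37.452/0.8376 ≈ 44.713 mg/L.
Peak 44.7 mg/L vs MTC 59 mg/L: below toxic threshold.

44.7 mg/L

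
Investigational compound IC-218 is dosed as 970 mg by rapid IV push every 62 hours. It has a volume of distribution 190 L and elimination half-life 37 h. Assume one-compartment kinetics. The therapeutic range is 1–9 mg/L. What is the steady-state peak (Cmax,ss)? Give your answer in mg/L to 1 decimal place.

Over one 62-h interval, 62/37 ≈ 1.6757 half-lives elapse, leaving f ≈ 0.3130 of each dose.
Accumulation ratio R = 1/(1 − f) ≈ 1/0.6870 ≈ 1.4556.
Single-dose peak C₀ = D/Vd = 970/190 ≈ 5.105 mg/L.
Steady-state peak Cmax,ss = C₀·R ≈ 5.105 × 1.4556 ≈ 7.431 mg/L.
Peak 7.4 mg/L vs MTC 9 mg/L: below toxic threshold.

7.4 mg/L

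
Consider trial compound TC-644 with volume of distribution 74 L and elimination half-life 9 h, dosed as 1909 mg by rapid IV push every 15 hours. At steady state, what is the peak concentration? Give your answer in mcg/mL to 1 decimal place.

τ/t½ = 15/9 ≈ 1.6667, so fraction remaining f = (1/2)^(15/9) ≈ 0.3150.
At steady state, accumulation factor R = 1/(1 − e^(−kτ)) ≈ 1.4599.
Single-dose peak C₀ = D/Vd = 1909/74 ≈ 25.797 mcg/mL.
Steady-state peak Cmax,ss = C₀·R ≈ 25.797 × 1.4599 ≈ 37.661 mcg/mL.

37.7 mcg/mL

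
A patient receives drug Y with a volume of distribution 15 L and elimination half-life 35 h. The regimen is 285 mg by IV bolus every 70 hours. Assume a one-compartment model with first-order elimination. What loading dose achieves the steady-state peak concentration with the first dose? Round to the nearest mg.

f = (1/2)^(70/35) ≈ 0.250000; accumulation ratio R = 1/(1−f) ≈ 1.33333.
Loading dose to hit Cmax,ss on first dose: D_load = D_maint·R ≈ 285 × 1.33333 ≈ 380.00 mg.

380 mg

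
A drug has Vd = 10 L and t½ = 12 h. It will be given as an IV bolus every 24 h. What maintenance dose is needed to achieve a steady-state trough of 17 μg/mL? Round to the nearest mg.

τ/t½ = 24/12 ≈ 2, so f = (1/2)^(24/12) ≈ 0.250000.
Cmin,ss = (D/Vd)·f/(1−f), so D = Cmin,ss·Vd·(1−f)/f.
D = 17 × 10 × (1−f)/f ≈ 17 × 10 × 3.00000 ≈ 510.00 mg.

510 mg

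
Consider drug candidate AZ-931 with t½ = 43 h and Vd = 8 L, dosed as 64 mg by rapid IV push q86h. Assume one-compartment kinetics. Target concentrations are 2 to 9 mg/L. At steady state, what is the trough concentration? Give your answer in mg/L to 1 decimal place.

2.7 mg/L

τ = 86 h = 2 half-lives, so f = (1/2)^2 = 0.25.
Accumulation ratio R = 1/(1 − f) = 1/0.75 = 4/3.
Single-dose peak C₀ = D/Vd = 64/8 = 8 mg/L.
Steady-state peak Cmax,ss = C₀·R = 8 × 4/3 ≈ 10.667 mg/L.
Steady-state trough Cmin,ss = Cmax,ss·f ≈ 10.667 × 0.25 ≈ 2.667 mg/L.
Trough 2.7 mg/L vs MEC 2 mg/L: adequate.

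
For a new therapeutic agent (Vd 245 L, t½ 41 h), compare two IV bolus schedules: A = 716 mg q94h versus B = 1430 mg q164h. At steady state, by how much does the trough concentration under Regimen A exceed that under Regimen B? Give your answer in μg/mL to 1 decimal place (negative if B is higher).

Regimen A: f = (1/2)^(94/41) ≈ 0.2041; Cmin,ss = (716/245)·f/(1−f) ≈ 0.749 μg/mL.
Regimen B: f = (1/2)^(164/41) ≈ 0.0625; Cmin,ss = (1430/245)·f/(1−f) ≈ 0.389 μg/mL.
Difference ≈ 0.749 − 0.389 ≈ 0.360 μg/mL.

0.4 μg/mL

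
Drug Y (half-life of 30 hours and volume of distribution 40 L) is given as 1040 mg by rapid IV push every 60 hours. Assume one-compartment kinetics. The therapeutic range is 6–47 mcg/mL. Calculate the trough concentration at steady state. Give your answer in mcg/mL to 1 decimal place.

τ = 60 h = 2 half-lives, so f = (1/2)^2 = 0.25.
At steady state, R = 1/(1 − 0.25) = 4/3.
Single-dose peak C₀ = D/Vd = 1040/40 = 26 mcg/mL.
Steady-state peak Cmax,ss = C₀·R = 26 × 4/3 ≈ 34.667 mcg/mL.
Steady-state trough Cmin,ss = Cmax,ss·f ≈ 34.667 × 0.25 ≈ 8.667 mcg/mL.
Trough 8.7 mcg/mL vs MEC 6 mcg/mL: adequate.

8.7 mcg/mL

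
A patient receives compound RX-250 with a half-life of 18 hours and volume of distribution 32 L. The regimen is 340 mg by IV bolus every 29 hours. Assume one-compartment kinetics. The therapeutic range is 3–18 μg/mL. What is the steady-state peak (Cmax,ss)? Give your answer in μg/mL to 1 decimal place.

15.8 μg/mL

k = ln2/t½ = ln2/18 ≈ 0.038508 h⁻¹; fraction remaining f = e^(−kτ) = e^(−0.038508×29) ≈ 0.3273.
At steady state, accumulation factor R = 1/(1 − e^(−kτ)) ≈ 1.4865.
Single-dose peak C₀ = D/Vd = 340/32 ≈ 10.625 μg/mL.
Steady-state peak Cmax,ss = C₀·R ≈ 10.625 × 1.4865 ≈ 15.794 μg/mL.
Peak 15.8 μg/mL vs MTC 18 μg/mL: below toxic threshold.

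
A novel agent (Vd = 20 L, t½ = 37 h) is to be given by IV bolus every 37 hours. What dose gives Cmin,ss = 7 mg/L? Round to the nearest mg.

τ/t½ = 37/37 ≈ 1, so f = (1/2)^(37/37) ≈ 0.500000.
Cmin,ss = (D/Vd)·f/(1−f), so D = Cmin,ss·Vd·(1−f)/f.
D = 7 × 20 × (1−f)/f ≈ 7 × 20 × 1.00000 ≈ 140.00 mg.

140 mg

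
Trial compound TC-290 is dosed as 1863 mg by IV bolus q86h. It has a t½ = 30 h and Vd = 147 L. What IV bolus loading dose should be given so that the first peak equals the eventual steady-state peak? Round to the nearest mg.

2159 mg

f = (1/2)^(86/30) ≈ 0.137103; accumulation ratio R = 1/(1−f) ≈ 1.15889.
Loading dose to hit Cmax,ss on first dose: D_load = D_maint·R ≈ 1863 × 1.15889 ≈ 2159.01 mg.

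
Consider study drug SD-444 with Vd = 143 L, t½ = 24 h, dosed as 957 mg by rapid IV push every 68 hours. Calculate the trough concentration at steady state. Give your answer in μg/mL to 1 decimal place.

Over one 68-h interval, 68/24 ≈ 2.8333 half-lives elapse, leaving f ≈ 0.1403 of each dose.
Single-dose peak C₀ = D/Vd = 957/143 ≈ 6.692 μg/mL.
Steady-state trough Cmin,ss = C₀·f/(1−f) ≈ 6.692 × 0.1403/0.8597 ≈ 1.092 μg/mL.

1.1 μg/mL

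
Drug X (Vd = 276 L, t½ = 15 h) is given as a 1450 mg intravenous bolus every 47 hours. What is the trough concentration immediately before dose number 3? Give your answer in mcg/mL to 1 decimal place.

f = (1/2)^(τ/t½) = (1/2)^(47/15) ≈ 0.1140.
C₀ = D/Vd = 1450/276 ≈ 5.254 mcg/mL.
Before the 3rd dose, 2 doses have been given. Superposition: Cmin = C₀·(f + f²).
≈ 5.254 × (0.1140 + 0.0130) ≈ 5.254 × 0.1270 ≈ 0.667 mcg/mL.

0.7 mcg/mL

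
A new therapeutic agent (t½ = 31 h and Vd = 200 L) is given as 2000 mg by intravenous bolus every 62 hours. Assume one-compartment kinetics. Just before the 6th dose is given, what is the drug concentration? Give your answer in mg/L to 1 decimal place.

f = (1/2)^(τ/t½) = (1/2)^(62/31) ≈ 0.2500.
C₀ = D/Vd = 2000/200 ≈ 10.000 mg/L.
Before the 6th dose, 5 doses have been given. Superposition: Cmin = C₀·(f + f² + … + f^5).
≈ 10.000 × (0.2500 + 0.0625 + 0.0156 + 0.0039 + 0.0010) ≈ 10.000 × 0.3330 ≈ 3.330 mg/L.

3.3 mg/L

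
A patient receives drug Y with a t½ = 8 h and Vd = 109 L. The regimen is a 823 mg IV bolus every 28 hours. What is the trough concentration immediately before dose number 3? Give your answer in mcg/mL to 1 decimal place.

f = (1/2)^(τ/t½) = (1/2)^(28/8) ≈ 0.0884.
C₀ = D/Vd = 823/109 ≈ 7.550 mcg/mL.
Before the 3rd dose, 2 doses have been given. Superposition: Cmin = C₀·(f + f²).
≈ 7.550 × (0.0884 + 0.0078) ≈ 7.550 × 0.0962 ≈ 0.726 mcg/mL.

0.7 mcg/mL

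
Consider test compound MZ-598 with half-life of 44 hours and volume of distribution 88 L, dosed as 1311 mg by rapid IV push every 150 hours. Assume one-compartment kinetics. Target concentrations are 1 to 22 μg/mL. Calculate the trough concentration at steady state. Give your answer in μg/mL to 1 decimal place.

1.5 μg/mL

τ/t½ = 150/44 ≈ 3.4091, so fraction remaining f = (1/2)^(150/44) ≈ 0.0941.
At steady state, accumulation factor R = 1/(1 − e^(−kτ)) ≈ 1.1039.
Single-dose peak C₀ = D/Vd = 1311/88 ≈ 14.898 μg/mL.
Steady-state peak Cmax,ss = C₀·R ≈ 14.898 × 1.1039 ≈ 16.446 μg/mL.
Steady-state trough Cmin,ss = Cmax,ss·f ≈ 16.446 × 0.0941 ≈ 1.548 μg/mL.
Trough 1.5 μg/mL vs MEC 1 μg/mL: adequate.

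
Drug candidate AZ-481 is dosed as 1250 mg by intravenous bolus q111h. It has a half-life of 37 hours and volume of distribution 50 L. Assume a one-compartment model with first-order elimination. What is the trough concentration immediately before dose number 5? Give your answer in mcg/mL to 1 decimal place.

3.6 mcg/mL

f = (1/2)^(τ/t½) = (1/2)^(111/37) ≈ 0.1250.
C₀ = D/Vd = 1250/50 ≈ 25.000 mcg/mL.
Before the 5th dose, 4 doses have been given. Superposition: Cmin = C₀·(f + f² + … + f^4).
≈ 25.000 × (0.1250 + 0.0156 + 0.0020 + 0.0002) ≈ 25.000 × 0.1428 ≈ 3.570 mcg/mL.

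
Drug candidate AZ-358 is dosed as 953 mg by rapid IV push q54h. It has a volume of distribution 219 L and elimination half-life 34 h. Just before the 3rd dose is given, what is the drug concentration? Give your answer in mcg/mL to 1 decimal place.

1.9 mcg/mL

f = (1/2)^(τ/t½) = (1/2)^(54/34) ≈ 0.3326.
C₀ = D/Vd = 953/219 ≈ 4.352 mcg/mL.
Before the 3rd dose, 2 doses have been given. Superposition: Cmin = C₀·(f + f²).
≈ 4.352 × (0.3326 + 0.1106) ≈ 4.352 × 0.4432 ≈ 1.929 mcg/mL.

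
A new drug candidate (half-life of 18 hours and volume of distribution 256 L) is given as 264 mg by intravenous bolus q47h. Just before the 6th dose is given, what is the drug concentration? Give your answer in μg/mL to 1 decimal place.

0.2 μg/mL

f = (1/2)^(τ/t½) = (1/2)^(47/18) ≈ 0.1637.
C₀ = D/Vd = 264/256 ≈ 1.031 μg/mL.
Before the 6th dose, 5 doses have been given. Superposition: Cmin = C₀·(f + f² + … + f^5).
≈ 1.031 × (0.1637 + 0.0268 + 0.0044 + 0.0007 + 0.0001) ≈ 1.031 × 0.1957 ≈ 0.202 μg/mL.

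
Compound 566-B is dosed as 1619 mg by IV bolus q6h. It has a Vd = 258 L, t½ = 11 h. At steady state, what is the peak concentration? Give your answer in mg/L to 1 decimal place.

19.9 mg/L

τ/t½ = 6/11 ≈ 0.54545, so fraction remaining f = (1/2)^(6/11) ≈ 0.6852.
At steady state, accumulation factor R = 1/(1 − e^(−kτ)) ≈ 3.1766.
Single-dose peak C₀ = D/Vd = 1619/258 ≈ 6.275 mg/L.
Steady-state peak Cmax,ss = C₀·R ≈ 6.275 × 3.1766 ≈ 19.933 mg/L.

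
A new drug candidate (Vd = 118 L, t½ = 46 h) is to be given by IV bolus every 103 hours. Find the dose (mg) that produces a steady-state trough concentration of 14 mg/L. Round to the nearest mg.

6147 mg

τ/t½ = 103/46 ≈ 2.2391, so f = (1/2)^(103/46) ≈ 0.211814.
Cmin,ss = (D/Vd)·f/(1−f), so D = Cmin,ss·Vd·(1−f)/f.
D = 14 × 118 × (1−f)/f ≈ 14 × 118 × 3.72112 ≈ 6147.29 mg.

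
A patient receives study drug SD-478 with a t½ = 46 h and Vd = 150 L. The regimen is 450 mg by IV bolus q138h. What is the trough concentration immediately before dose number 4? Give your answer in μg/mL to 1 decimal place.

0.4 μg/mL

f = (1/2)^(τ/t½) = (1/2)^(138/46) ≈ 0.1250.
C₀ = D/Vd = 450/150 ≈ 3.000 μg/mL.
Before the 4th dose, 3 doses have been given. Superposition: Cmin = C₀·(f + f² + … + f^3).
≈ 3.000 × (0.1250 + 0.0156 + 0.0020) ≈ 3.000 × 0.1426 ≈ 0.428 μg/mL.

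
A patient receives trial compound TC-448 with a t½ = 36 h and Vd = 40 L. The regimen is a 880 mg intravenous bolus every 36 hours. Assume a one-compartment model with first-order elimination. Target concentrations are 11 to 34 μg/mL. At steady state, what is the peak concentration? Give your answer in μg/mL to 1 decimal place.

44.0 μg/mL

τ = 36 h = 1 half-life, so f = (1/2)^1 = 0.5.
At steady state, R = 1/(1 − 0.5) = 2/1.
Single-dose peak C₀ = D/Vd = 880/40 = 22 μg/mL.
Steady-state peak Cmax,ss = C₀·R = 22 × 2/1 ≈ 44.000 μg/mL.
Peak 44.0 μg/mL vs MTC 34 μg/mL: exceeds toxic threshold.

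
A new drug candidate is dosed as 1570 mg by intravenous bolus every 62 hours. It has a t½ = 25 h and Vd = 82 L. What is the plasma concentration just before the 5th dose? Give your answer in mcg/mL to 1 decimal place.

f = (1/2)^(τ/t½) = (1/2)^(62/25) ≈ 0.1792.
C₀ = D/Vd = 1570/82 ≈ 19.146 mcg/mL.
Before the 5th dose, 4 doses have been given. Superposition: Cmin = C₀·(f + f² + … + f^4).
≈ 19.146 × (0.1792 + 0.0321 + 0.0058 + 0.0010) ≈ 19.146 × 0.2181 ≈ 4.176 mcg/mL.

4.2 mcg/mL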